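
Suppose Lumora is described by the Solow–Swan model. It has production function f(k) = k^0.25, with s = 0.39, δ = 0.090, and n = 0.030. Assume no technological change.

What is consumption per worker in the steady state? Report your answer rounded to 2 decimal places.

Steady state requires s·f(k) = (n + δ)·k, i.e. s·k^α = (n + δ)·k.
Rearranging, k^(1−α) = s / (n + δ).
k^0.75 = 0.39 / (0.030 + 0.090) = 0.39 / 0.120 = 3.2500
k* = 3.2500^(1/0.75) ≈ 4.8141
y* = (k*)^α = 4.8141^0.25 ≈ 1.4813
c* = (1 − s)·y* = (1 − 0.39) × 1.4813 ≈ 0.9036

c* ≈ 0.90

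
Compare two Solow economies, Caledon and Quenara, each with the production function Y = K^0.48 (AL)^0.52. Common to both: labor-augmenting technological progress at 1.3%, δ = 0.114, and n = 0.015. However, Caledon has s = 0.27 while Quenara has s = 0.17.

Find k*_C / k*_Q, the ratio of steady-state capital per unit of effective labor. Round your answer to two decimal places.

ratio ≈ 2.43

Steady-state k* = [s/(n + g + δ)]^(1/(1−α)), so the ratio is [ (s_C/(n + g + δ)_C) / (s_Q/(n + g + δ)_Q) ]^1.9231.
s_C/(n + g + δ)_C = 0.27/0.142 = 1.9014; s_Q/(n + g + δ)_Q = 0.17/0.142 = 1.1972.
Ratio = (1.9014/1.1972)^1.9231 = 1.5882^1.9231 ≈ 2.4342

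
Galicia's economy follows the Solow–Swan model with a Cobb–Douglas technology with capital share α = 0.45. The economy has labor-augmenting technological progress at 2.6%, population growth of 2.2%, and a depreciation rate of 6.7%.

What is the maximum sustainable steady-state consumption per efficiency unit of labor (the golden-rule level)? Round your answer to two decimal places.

c_gold ≈ 1.68

At the golden rule, f'(k) = n + g + δ, so α·k^(α−1) = n + g + δ and k_gold = (α/(n + g + δ))^(1/(1−α)).
k_gold = (0.45/0.115)^(1/0.55) = 3.9130^1.8182 ≈ 11.9482
c_gold = f(k_gold) − (n + g + δ)·k_gold = 3.0534 − 0.115×11.9482 ≈ 1.6794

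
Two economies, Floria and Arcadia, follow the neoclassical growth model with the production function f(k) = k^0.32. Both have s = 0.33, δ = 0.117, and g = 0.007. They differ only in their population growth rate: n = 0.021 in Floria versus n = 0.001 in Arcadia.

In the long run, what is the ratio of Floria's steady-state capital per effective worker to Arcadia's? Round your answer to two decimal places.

k*_F / k*_A ≈ 0.80

Steady-state k* = [s/(n + g + δ)]^(1/(1−α)), so the ratio is [ (s_F/(n + g + δ)_F) / (s_A/(n + g + δ)_A) ]^1.4706.
s_F/(n + g + δ)_F = 0.33/0.145 = 2.2759; s_A/(n + g + δ)_A = 0.33/0.125 = 2.6400.
Ratio = (2.2759/2.6400)^1.4706 = 0.8621^1.4706 ≈ 0.8040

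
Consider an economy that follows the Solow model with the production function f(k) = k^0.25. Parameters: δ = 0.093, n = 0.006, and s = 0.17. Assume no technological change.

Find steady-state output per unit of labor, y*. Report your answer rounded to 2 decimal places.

At the steady state, Δk = 0, so s·k^α = (n + δ)·k.
Rearranging, k^(1−α) = s / (n + δ).
k^0.75 = 0.17 / (0.006 + 0.093) = 0.17 / 0.099 = 1.7172
k* = 1.7172^(1/0.75) ≈ 2.0563
y* = (k*)^α = 2.0563^0.25 ≈ 1.1975

y* = 1.20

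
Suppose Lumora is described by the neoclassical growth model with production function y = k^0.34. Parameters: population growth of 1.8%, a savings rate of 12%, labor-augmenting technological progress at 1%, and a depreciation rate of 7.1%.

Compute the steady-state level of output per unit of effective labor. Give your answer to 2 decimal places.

In steady state, investment equals break-even investment: s·k^α = (n + g + δ)·k.
Rearranging, k^(1−α) = s / (n + g + δ).
k^0.66 = 0.12 / (0.018 + 0.010 + 0.071) = 0.12 / 0.099 = 1.2121
k* = 1.2121^(1/0.66) ≈ 1.3384
y* = (k*)^α = 1.3384^0.34 ≈ 1.1042

y* = 1.10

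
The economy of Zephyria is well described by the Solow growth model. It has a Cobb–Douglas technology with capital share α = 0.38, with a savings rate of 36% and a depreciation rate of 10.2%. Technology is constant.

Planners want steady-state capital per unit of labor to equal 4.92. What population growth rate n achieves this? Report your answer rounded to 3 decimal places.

n ≈ 0.032

Steady state requires s·f(k) = (n + δ)·k, i.e. s·k^α = (n + δ)·k.
So s / (n + δ) = (k*)^(1−α) = 4.92^0.62 = 2.6855.
Therefore n + δ = s / 2.6855 = 0.36 / 2.6855 = 0.1341, so n = 0.1341 − 0.102 = 0.0321.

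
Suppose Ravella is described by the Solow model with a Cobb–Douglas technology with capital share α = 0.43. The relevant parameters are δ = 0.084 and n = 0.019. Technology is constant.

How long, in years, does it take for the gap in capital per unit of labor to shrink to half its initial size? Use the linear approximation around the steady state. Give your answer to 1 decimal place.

Near the steady state the convergence rate is λ = (1 − α)(n + δ).
λ = (1 − 0.43) × 0.103 = 0.57 × 0.103 = 0.05871
Half-life = ln 2 / λ = 0.6931 / 0.05871 ≈ 11.81 years

t_½ ≈ 11.8 years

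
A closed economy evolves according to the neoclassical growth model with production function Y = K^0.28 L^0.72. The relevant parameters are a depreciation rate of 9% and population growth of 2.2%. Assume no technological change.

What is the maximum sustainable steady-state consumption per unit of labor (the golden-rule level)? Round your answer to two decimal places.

At the golden rule, f'(k) = n + δ, so α·k^(α−1) = n + δ and k_gold = (α/(n + δ))^(1/(1−α)).
k_gold = (0.28/0.112)^(1/0.72) = 2.5000^1.3889 ≈ 3.5703
c_gold = f(k_gold) − (n + δ)·k_gold = 1.4281 − 0.112×3.5703 ≈ 1.0282

c_gold ≈ 1.03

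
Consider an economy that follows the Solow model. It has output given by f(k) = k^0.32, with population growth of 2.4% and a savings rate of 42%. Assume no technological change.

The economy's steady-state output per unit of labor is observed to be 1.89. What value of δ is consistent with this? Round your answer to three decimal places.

δ ≈ 0.085

Steady state requires s·f(k) = (n + δ)·k, i.e. s·k^α = (n + δ)·k.
Since y* = [s/(n + δ)]^(α/(1−α)), we have s/(n + δ) = (y*)^((1−α)/α) = 1.89^2.125 = 3.8680.
Therefore n + δ = s / 3.8680 = 0.42 / 3.8680 = 0.1086, so δ = 0.1086 − 0.024 = 0.0846.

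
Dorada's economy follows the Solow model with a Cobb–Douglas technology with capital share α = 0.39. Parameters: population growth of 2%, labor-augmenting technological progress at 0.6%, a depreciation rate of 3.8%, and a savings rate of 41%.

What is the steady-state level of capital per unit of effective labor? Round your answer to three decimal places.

Steady state requires s·f(k) = (n + g + δ)·k, i.e. s·k^α = (n + g + δ)·k.
Rearranging, k^(1−α) = s / (n + g + δ).
k^0.61 = 0.41 / (0.020 + 0.006 + 0.038) = 0.41 / 0.064 = 6.4063
k* = 6.4063^(1/0.61) ≈ 21.0042

k* ≈ 21.004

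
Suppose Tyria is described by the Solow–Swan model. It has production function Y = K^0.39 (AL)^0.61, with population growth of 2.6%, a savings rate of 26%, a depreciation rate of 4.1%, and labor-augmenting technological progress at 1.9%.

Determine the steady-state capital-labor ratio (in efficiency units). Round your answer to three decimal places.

In steady state, investment equals break-even investment: s·k^α = (n + g + δ)·k.
Dividing both sides by k: k^(1−α) = s / (n + g + δ).
k^0.61 = 0.26 / (0.026 + 0.019 + 0.041) = 0.26 / 0.086 = 3.0233
k* = 3.0233^(1/0.61) ≈ 6.1330

k* ≈ 6.133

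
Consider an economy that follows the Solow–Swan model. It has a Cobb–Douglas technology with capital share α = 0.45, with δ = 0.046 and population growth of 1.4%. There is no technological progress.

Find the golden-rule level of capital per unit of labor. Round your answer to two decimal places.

k_gold ≈ 39.00

The golden rule sets f'(k) = n + δ, i.e. α·k^(α−1) = n + δ.
So k^(1−α) = α / (n + δ) = 0.45 / 0.060 = 7.5000.
k_gold = 7.5000^(1/0.55) ≈ 38.9960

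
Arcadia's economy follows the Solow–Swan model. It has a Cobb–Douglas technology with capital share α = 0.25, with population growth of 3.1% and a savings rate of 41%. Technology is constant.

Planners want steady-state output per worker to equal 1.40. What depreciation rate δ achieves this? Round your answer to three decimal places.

δ ≈ 0.118

Steady state requires s·f(k) = (n + δ)·k, i.e. s·k^α = (n + δ)·k.
Since y* = [s/(n + δ)]^(α/(1−α)), we have s/(n + δ) = (y*)^((1−α)/α) = 1.40^3 = 2.7440.
Therefore n + δ = s / 2.7440 = 0.41 / 2.7440 = 0.1494, so δ = 0.1494 − 0.031 = 0.1184.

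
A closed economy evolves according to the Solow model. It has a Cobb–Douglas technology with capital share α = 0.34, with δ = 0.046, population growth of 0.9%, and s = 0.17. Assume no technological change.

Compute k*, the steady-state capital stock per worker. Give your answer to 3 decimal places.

In steady state, investment equals break-even investment: s·k^α = (n + δ)·k.
Dividing both sides by k: k^(1−α) = s / (n + δ).
k^0.66 = 0.17 / (0.009 + 0.046) = 0.17 / 0.055 = 3.0909
k* = 3.0909^(1/0.66) ≈ 5.5278

k* ≈ 5.528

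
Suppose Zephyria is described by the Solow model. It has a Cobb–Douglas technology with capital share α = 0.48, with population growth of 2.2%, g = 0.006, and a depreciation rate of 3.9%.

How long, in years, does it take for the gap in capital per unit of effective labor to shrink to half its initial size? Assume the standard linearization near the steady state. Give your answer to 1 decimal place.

t_½ ≈ 19.9 years

Near the steady state the convergence rate is λ = (1 − α)(n + g + δ).
λ = (1 − 0.48) × 0.067 = 0.52 × 0.067 = 0.03484
Half-life = ln 2 / λ = 0.6931 / 0.03484 ≈ 19.89 years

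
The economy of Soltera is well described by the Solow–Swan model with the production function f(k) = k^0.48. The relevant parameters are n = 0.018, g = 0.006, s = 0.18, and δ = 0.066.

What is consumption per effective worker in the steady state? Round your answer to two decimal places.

c* ≈ 1.55

At the steady state, Δk = 0, so s·k^α = (n + g + δ)·k.
Rearranging, k^(1−α) = s / (n + g + δ).
k^0.52 = 0.18 / (0.018 + 0.006 + 0.066) = 0.18 / 0.090 = 2.0000
k* = 2.0000^(1/0.52) ≈ 3.7923
y* = (k*)^α = 3.7923^0.48 ≈ 1.8962
c* = (1 − s)·y* = (1 − 0.18) × 1.8962 ≈ 1.5549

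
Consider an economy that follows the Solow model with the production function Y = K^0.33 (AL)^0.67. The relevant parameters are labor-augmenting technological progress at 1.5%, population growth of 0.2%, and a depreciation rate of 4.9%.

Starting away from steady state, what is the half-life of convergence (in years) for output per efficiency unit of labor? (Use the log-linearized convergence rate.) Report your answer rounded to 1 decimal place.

Near the steady state the convergence rate is λ = (1 − α)(n + g + δ).
λ = (1 − 0.33) × 0.066 = 0.67 × 0.066 = 0.04422
Half-life = ln 2 / λ = 0.6931 / 0.04422 ≈ 15.67 years

about 15.7 years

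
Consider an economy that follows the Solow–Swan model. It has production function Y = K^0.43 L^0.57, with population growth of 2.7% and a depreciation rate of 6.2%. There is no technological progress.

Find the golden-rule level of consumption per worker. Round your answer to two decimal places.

c_gold ≈ 1.87

At the golden rule, f'(k) = n + δ, so α·k^(α−1) = n + δ and k_gold = (α/(n + δ))^(1/(1−α)).
k_gold = (0.43/0.089)^(1/0.57) = 4.8315^1.7544 ≈ 15.8545
c_gold = f(k_gold) − (n + δ)·k_gold = 3.2814 − 0.089×15.8545 ≈ 1.8703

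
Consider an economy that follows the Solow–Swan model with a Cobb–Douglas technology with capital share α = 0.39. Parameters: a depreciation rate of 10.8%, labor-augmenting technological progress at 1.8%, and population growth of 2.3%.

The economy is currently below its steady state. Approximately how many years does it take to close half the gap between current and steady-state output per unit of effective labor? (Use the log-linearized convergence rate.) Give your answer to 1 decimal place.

half-life ≈ 7.6 years

Near the steady state the convergence rate is λ = (1 − α)(n + g + δ).
λ = (1 − 0.39) × 0.149 = 0.61 × 0.149 = 0.09089
Half-life = ln 2 / λ = 0.6931 / 0.09089 ≈ 7.63 years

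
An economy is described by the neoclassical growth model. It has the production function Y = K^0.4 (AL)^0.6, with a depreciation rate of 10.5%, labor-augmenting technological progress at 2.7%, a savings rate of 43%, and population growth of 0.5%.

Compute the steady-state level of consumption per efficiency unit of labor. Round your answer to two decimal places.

At the steady state, Δk = 0, so s·k^α = (n + g + δ)·k.
Dividing both sides by k: k^(1−α) = s / (n + g + δ).
k^0.6 = 0.43 / (0.005 + 0.027 + 0.105) = 0.43 / 0.137 = 3.1387
k* = 3.1387^(1/0.6) ≈ 6.7285
y* = (k*)^α = 6.7285^0.4 ≈ 2.1437
c* = (1 − s)·y* = (1 − 0.43) × 2.1437 ≈ 1.2219

c* = 1.22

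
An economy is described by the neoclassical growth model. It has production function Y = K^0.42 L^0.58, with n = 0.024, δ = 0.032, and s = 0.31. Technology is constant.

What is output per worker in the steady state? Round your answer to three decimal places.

In steady state, investment equals break-even investment: s·k^α = (n + δ)·k.
Rearranging, k^(1−α) = s / (n + δ).
k^0.58 = 0.31 / (0.024 + 0.032) = 0.31 / 0.056 = 5.5357
k* = 5.5357^(1/0.58) ≈ 19.1131
y* = (k*)^α = 19.1131^0.42 ≈ 3.4527

y* = 3.453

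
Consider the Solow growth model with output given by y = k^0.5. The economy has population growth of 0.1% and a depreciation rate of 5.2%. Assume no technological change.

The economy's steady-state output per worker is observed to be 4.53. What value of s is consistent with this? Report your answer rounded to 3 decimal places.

s ≈ 0.240

At the steady state, Δk = 0, so s·k^α = (n + δ)·k.
Since y* = [s/(n + δ)]^(α/(1−α)), we have s/(n + δ) = (y*)^((1−α)/α) = 4.53^1 = 4.5300.
Therefore s = 4.5300 × (n + δ) = 4.5300 × 0.053 = 0.2401.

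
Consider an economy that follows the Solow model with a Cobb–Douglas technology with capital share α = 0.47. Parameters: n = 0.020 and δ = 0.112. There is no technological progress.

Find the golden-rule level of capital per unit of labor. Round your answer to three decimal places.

The golden rule sets f'(k) = n + δ, i.e. α·k^(α−1) = n + δ.
So k^(1−α) = α / (n + δ) = 0.47 / 0.132 = 3.5606.
k_gold = 3.5606^(1/0.53) ≈ 10.9802

k_gold ≈ 10.980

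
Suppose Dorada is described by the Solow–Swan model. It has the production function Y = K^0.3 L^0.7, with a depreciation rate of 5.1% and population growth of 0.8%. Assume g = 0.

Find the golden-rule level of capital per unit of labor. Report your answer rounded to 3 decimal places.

The golden rule sets f'(k) = n + δ, i.e. α·k^(α−1) = n + δ.
So k^(1−α) = α / (n + δ) = 0.3 / 0.059 = 5.0847.
k_gold = 5.0847^(1/0.7) ≈ 10.2082

k_gold ≈ 10.208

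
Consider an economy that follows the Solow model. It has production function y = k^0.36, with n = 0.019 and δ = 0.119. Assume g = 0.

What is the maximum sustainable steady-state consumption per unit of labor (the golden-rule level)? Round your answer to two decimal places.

At the golden rule, f'(k) = n + δ, so α·k^(α−1) = n + δ and k_gold = (α/(n + δ))^(1/(1−α)).
k_gold = (0.36/0.138)^(1/0.64) = 2.6087^1.5625 ≈ 4.4737
c_gold = f(k_gold) − (n + δ)·k_gold = 1.7149 − 0.138×4.4737 ≈ 1.0975

c_gold ≈ 1.10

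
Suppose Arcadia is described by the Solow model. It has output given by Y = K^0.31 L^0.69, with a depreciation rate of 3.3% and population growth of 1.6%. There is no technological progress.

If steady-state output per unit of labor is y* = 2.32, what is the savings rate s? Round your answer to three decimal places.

Steady state requires s·f(k) = (n + δ)·k, i.e. s·k^α = (n + δ)·k.
Since y* = [s/(n + δ)]^(α/(1−α)), we have s/(n + δ) = (y*)^((1−α)/α) = 2.32^2.2258 = 6.5088.
Therefore s = 6.5088 × (n + δ) = 6.5088 × 0.049 = 0.3189.

s ≈ 0.319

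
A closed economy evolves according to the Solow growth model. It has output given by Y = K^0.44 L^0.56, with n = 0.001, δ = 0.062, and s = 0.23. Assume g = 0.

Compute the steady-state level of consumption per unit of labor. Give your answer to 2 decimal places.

c* ≈ 2.13

In steady state, investment equals break-even investment: s·k^α = (n + δ)·k.
Dividing both sides by k: k^(1−α) = s / (n + δ).
k^0.56 = 0.23 / (0.001 + 0.062) = 0.23 / 0.063 = 3.6508
k* = 3.6508^(1/0.56) ≈ 10.0987
y* = (k*)^α = 10.0987^0.44 ≈ 2.7662
c* = (1 − s)·y* = (1 − 0.23) × 2.7662 ≈ 2.1300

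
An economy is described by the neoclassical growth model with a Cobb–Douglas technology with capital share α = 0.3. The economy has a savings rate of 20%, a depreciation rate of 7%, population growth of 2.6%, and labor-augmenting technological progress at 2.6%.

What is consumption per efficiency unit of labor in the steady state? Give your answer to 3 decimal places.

c* ≈ 0.989

Steady state requires s·f(k) = (n + g + δ)·k, i.e. s·k^α = (n + g + δ)·k.
Dividing both sides by k: k^(1−α) = s / (n + g + δ).
k^0.7 = 0.20 / (0.026 + 0.026 + 0.070) = 0.20 / 0.122 = 1.6393
k* = 1.6393^(1/0.7) ≈ 2.0261
y* = (k*)^α = 2.0261^0.3 ≈ 1.2359
c* = (1 − s)·y* = (1 − 0.20) × 1.2359 ≈ 0.9887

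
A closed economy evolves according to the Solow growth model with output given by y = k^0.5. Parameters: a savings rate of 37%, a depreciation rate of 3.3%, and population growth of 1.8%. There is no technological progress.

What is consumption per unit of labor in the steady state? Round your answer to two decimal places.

In steady state, investment equals break-even investment: s·k^α = (n + δ)·k.
Rearranging, k^(1−α) = s / (n + δ).
k^0.5 = 0.37 / (0.018 + 0.033) = 0.37 / 0.051 = 7.2549
k* = 7.2549^(1/0.5) ≈ 52.6336
y* = (k*)^α = 52.6336^0.5 ≈ 7.2549
c* = (1 − s)·y* = (1 − 0.37) × 7.2549 ≈ 4.5706

c* ≈ 4.57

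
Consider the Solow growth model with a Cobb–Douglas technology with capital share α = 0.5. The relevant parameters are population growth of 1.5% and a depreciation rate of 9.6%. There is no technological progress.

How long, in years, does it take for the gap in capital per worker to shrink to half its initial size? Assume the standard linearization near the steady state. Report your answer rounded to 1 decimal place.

about 12.5 years

Near the steady state the convergence rate is λ = (1 − α)(n + δ).
λ = (1 − 0.5) × 0.111 = 0.5 × 0.111 = 0.0555
Half-life = ln 2 / λ = 0.6931 / 0.0555 ≈ 12.49 years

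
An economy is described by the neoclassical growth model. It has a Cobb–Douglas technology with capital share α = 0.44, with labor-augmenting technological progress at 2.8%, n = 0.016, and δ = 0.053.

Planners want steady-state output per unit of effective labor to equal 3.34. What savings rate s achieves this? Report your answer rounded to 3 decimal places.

s ≈ 0.450

At the steady state, Δk = 0, so s·k^α = (n + g + δ)·k.
Since y* = [s/(n + g + δ)]^(α/(1−α)), we have s/(n + g + δ) = (y*)^((1−α)/α) = 3.34^1.2727 = 4.6406.
Therefore s = 4.6406 × (n + g + δ) = 4.6406 × 0.097 = 0.4501.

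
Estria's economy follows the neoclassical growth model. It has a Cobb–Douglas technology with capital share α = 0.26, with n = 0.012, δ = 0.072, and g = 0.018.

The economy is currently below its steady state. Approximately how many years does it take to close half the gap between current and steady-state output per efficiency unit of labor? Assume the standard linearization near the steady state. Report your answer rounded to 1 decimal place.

about 9.2 years

Near the steady state the convergence rate is λ = (1 − α)(n + g + δ).
λ = (1 − 0.26) × 0.102 = 0.74 × 0.102 = 0.07548
Half-life = ln 2 / λ = 0.6931 / 0.07548 ≈ 9.18 years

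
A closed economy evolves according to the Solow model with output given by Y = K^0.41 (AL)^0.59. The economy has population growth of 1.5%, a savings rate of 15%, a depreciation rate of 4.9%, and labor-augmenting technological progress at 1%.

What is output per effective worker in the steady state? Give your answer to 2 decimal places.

y* ≈ 1.63

In steady state, investment equals break-even investment: s·k^α = (n + g + δ)·k.
Dividing both sides by k: k^(1−α) = s / (n + g + δ).
k^0.59 = 0.15 / (0.015 + 0.010 + 0.049) = 0.15 / 0.074 = 2.0270
k* = 2.0270^(1/0.59) ≈ 3.3120
y* = (k*)^α = 3.3120^0.41 ≈ 1.6339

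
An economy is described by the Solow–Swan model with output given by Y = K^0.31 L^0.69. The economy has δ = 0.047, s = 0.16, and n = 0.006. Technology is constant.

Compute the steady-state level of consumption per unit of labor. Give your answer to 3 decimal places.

Steady state requires s·f(k) = (n + δ)·k, i.e. s·k^α = (n + δ)·k.
Rearranging, k^(1−α) = s / (n + δ).
k^0.69 = 0.16 / (0.006 + 0.047) = 0.16 / 0.053 = 3.0189
k* = 3.0189^(1/0.69) ≈ 4.9594
y* = (k*)^α = 4.9594^0.31 ≈ 1.6428
c* = (1 − s)·y* = (1 − 0.16) × 1.6428 ≈ 1.3800

c* ≈ 1.380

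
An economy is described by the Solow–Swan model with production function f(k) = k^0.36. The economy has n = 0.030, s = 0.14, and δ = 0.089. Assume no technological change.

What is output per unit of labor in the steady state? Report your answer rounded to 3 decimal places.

At the steady state, Δk = 0, so s·k^α = (n + δ)·k.
Dividing both sides by k: k^(1−α) = s / (n + δ).
k^0.64 = 0.14 / (0.030 + 0.089) = 0.14 / 0.119 = 1.1765
k* = 1.1765^(1/0.64) ≈ 1.2891
y* = (k*)^α = 1.2891^0.36 ≈ 1.0957

y* = 1.096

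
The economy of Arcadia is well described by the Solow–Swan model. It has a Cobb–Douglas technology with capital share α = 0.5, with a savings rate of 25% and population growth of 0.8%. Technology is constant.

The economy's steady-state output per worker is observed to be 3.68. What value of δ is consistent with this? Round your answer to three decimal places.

δ ≈ 0.060

Steady state requires s·f(k) = (n + δ)·k, i.e. s·k^α = (n + δ)·k.
Since y* = [s/(n + δ)]^(α/(1−α)), we have s/(n + δ) = (y*)^((1−α)/α) = 3.68^1 = 3.6800.
Therefore n + δ = s / 3.6800 = 0.25 / 3.6800 = 0.0679, so δ = 0.0679 − 0.008 = 0.0599.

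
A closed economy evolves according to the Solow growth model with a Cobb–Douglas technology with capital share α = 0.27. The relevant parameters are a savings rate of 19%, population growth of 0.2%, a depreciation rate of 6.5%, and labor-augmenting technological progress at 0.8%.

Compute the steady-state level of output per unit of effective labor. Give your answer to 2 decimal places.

In steady state, investment equals break-even investment: s·k^α = (n + g + δ)·k.
Rearranging, k^(1−α) = s / (n + g + δ).
k^0.73 = 0.19 / (0.002 + 0.008 + 0.065) = 0.19 / 0.075 = 2.5333
k* = 2.5333^(1/0.73) ≈ 3.5727
y* = (k*)^α = 3.5727^0.27 ≈ 1.4103

y* = 1.41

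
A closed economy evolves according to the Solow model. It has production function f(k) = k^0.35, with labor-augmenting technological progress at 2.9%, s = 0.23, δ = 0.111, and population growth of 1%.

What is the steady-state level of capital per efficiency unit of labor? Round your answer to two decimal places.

k* ≈ 1.93

In steady state, investment equals break-even investment: s·k^α = (n + g + δ)·k.
Rearranging, k^(1−α) = s / (n + g + δ).
k^0.65 = 0.23 / (0.010 + 0.029 + 0.111) = 0.23 / 0.150 = 1.5333
k* = 1.5333^(1/0.65) ≈ 1.9301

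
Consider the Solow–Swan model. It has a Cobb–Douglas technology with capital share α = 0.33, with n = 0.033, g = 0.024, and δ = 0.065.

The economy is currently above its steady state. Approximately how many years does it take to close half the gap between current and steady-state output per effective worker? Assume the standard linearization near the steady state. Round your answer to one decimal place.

Near the steady state the convergence rate is λ = (1 − α)(n + g + δ).
λ = (1 − 0.33) × 0.122 = 0.67 × 0.122 = 0.08174
Half-life = ln 2 / λ = 0.6931 / 0.08174 ≈ 8.48 years

half-life ≈ 8.5 years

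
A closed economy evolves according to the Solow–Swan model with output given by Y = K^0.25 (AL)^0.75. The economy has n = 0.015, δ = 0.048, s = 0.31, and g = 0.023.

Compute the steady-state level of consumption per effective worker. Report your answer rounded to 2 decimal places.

c* = 1.06

At the steady state, Δk = 0, so s·k^α = (n + g + δ)·k.
Rearranging, k^(1−α) = s / (n + g + δ).
k^0.75 = 0.31 / (0.015 + 0.023 + 0.048) = 0.31 / 0.086 = 3.6047
k* = 3.6047^(1/0.75) ≈ 5.5270
y* = (k*)^α = 5.5270^0.25 ≈ 1.5333
c* = (1 − s)·y* = (1 − 0.31) × 1.5333 ≈ 1.0580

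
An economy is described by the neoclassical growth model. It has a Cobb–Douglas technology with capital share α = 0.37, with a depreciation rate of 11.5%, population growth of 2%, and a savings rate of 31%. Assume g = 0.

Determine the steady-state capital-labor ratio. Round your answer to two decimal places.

Steady state requires s·f(k) = (n + δ)·k, i.e. s·k^α = (n + δ)·k.
Rearranging, k^(1−α) = s / (n + δ).
k^0.63 = 0.31 / (0.020 + 0.115) = 0.31 / 0.135 = 2.2963
k* = 2.2963^(1/0.63) ≈ 3.7416

k* ≈ 3.74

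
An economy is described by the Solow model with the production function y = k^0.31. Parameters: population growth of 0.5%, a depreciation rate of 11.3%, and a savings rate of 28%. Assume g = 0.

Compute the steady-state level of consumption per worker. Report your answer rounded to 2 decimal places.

Steady state requires s·f(k) = (n + δ)·k, i.e. s·k^α = (n + δ)·k.
Dividing both sides by k: k^(1−α) = s / (n + δ).
k^0.69 = 0.28 / (0.005 + 0.113) = 0.28 / 0.118 = 2.3729
k* = 2.3729^(1/0.69) ≈ 3.4985
y* = (k*)^α = 3.4985^0.31 ≈ 1.4744
c* = (1 − s)·y* = (1 − 0.28) × 1.4744 ≈ 1.0616

c* = 1.06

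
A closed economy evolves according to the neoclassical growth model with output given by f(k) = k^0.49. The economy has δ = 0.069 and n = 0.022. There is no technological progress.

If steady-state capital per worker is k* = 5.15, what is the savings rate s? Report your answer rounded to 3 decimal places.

In steady state, investment equals break-even investment: s·k^α = (n + δ)·k.
So s / (n + δ) = (k*)^(1−α) = 5.15^0.51 = 2.3069.
Therefore s = 2.3069 × (n + δ) = 2.3069 × 0.091 = 0.2099.

s ≈ 0.210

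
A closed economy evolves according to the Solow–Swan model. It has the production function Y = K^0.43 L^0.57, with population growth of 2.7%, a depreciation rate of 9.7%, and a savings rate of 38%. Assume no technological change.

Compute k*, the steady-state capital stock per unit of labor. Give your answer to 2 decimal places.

k* ≈ 7.13

Steady state requires s·f(k) = (n + δ)·k, i.e. s·k^α = (n + δ)·k.
Dividing both sides by k: k^(1−α) = s / (n + δ).
k^0.57 = 0.38 / (0.027 + 0.097) = 0.38 / 0.124 = 3.0645
k* = 3.0645^(1/0.57) ≈ 7.1328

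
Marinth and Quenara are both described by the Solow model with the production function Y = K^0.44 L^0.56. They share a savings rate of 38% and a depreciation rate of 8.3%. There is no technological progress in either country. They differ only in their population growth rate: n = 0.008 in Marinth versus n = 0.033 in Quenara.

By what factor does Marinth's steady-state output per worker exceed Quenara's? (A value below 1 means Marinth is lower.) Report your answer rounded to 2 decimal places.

Steady-state y* = [s/(n + δ)]^(α/(1−α)), so the ratio is [ (s_M/(n + δ)_M) / (s_Q/(n + δ)_Q) ]^0.7857.
s_M/(n + δ)_M = 0.38/0.091 = 4.1758; s_Q/(n + δ)_Q = 0.38/0.116 = 3.2759.
Ratio = (4.1758/3.2759)^0.7857 = 1.2747^0.7857 ≈ 1.2101

y*_M / y*_Q ≈ 1.21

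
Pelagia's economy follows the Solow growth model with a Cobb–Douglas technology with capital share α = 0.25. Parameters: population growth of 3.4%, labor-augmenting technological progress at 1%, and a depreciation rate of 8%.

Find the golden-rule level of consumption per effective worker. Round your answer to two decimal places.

At the golden rule, f'(k) = n + g + δ, so α·k^(α−1) = n + g + δ and k_gold = (α/(n + g + δ))^(1/(1−α)).
k_gold = (0.25/0.124)^(1/0.75) = 2.0161^1.3333 ≈ 2.5469
c_gold = f(k_gold) − (n + g + δ)·k_gold = 1.2633 − 0.124×2.5469 ≈ 0.9475

c_gold ≈ 0.95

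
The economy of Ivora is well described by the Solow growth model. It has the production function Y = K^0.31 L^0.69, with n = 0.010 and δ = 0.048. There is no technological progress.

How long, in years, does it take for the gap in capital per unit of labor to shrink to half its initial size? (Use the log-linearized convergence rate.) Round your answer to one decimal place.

Near the steady state the convergence rate is λ = (1 − α)(n + δ).
λ = (1 − 0.31) × 0.058 = 0.69 × 0.058 = 0.04002
Half-life = ln 2 / λ = 0.6931 / 0.04002 ≈ 17.32 years

half-life ≈ 17.3 years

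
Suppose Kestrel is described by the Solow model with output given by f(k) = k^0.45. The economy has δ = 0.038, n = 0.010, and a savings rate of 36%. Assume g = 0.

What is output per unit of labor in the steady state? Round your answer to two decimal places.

In steady state, investment equals break-even investment: s·k^α = (n + δ)·k.
Dividing both sides by k: k^(1−α) = s / (n + δ).
k^0.55 = 0.36 / (0.010 + 0.038) = 0.36 / 0.048 = 7.5000
k* = 7.5000^(1/0.55) ≈ 38.9960
y* = (k*)^α = 38.9960^0.45 ≈ 5.1995

y* = 5.20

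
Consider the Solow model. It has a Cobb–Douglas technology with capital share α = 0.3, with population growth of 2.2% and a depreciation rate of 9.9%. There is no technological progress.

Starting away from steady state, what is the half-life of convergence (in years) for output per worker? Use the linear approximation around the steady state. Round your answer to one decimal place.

Near the steady state the convergence rate is λ = (1 − α)(n + δ).
λ = (1 − 0.3) × 0.121 = 0.7 × 0.121 = 0.0847
Half-life = ln 2 / λ = 0.6931 / 0.0847 ≈ 8.18 years

about 8.2 years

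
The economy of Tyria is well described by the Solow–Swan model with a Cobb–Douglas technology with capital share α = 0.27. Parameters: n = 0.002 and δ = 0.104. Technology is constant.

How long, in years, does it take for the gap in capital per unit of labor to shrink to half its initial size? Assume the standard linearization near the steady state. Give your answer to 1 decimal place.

Near the steady state the convergence rate is λ = (1 − α)(n + δ).
λ = (1 − 0.27) × 0.106 = 0.73 × 0.106 = 0.07738
Half-life = ln 2 / λ = 0.6931 / 0.07738 ≈ 8.96 years

half-life ≈ 9.0 years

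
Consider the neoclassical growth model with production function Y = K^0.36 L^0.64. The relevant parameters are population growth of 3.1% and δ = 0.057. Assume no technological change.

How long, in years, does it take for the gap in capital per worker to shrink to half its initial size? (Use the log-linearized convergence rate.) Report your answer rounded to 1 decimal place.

t_½ ≈ 12.3 years

Near the steady state the convergence rate is λ = (1 − α)(n + δ).
λ = (1 − 0.36) × 0.088 = 0.64 × 0.088 = 0.05632
Half-life = ln 2 / λ = 0.6931 / 0.05632 ≈ 12.31 years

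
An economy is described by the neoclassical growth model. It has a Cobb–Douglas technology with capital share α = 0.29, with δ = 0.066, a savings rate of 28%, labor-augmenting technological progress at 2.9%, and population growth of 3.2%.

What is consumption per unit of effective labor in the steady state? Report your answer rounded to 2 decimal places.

c* = 0.99

Steady state requires s·f(k) = (n + g + δ)·k, i.e. s·k^α = (n + g + δ)·k.
Dividing both sides by k: k^(1−α) = s / (n + g + δ).
k^0.71 = 0.28 / (0.032 + 0.029 + 0.066) = 0.28 / 0.127 = 2.2047
k* = 2.2047^(1/0.71) ≈ 3.0450
y* = (k*)^α = 3.0450^0.29 ≈ 1.3811
c* = (1 − s)·y* = (1 − 0.28) × 1.3811 ≈ 0.9944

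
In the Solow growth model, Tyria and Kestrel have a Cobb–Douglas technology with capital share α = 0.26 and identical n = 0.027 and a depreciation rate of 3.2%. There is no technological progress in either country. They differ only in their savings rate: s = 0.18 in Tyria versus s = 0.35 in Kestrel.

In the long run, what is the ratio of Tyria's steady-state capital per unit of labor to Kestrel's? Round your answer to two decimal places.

k*_T / k*_K ≈ 0.41

Steady-state k* = [s/(n + δ)]^(1/(1−α)), so the ratio is [ (s_T/(n + δ)_T) / (s_K/(n + δ)_K) ]^1.3514.
s_T/(n + δ)_T = 0.18/0.059 = 3.0508; s_K/(n + δ)_K = 0.35/0.059 = 5.9322.
Ratio = (3.0508/5.9322)^1.3514 = 0.5143^1.3514 ≈ 0.4071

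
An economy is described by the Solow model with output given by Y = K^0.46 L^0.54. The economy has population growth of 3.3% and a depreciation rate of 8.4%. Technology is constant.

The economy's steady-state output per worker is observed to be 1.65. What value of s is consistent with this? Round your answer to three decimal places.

Steady state requires s·f(k) = (n + δ)·k, i.e. s·k^α = (n + δ)·k.
Since y* = [s/(n + δ)]^(α/(1−α)), we have s/(n + δ) = (y*)^((1−α)/α) = 1.65^1.1739 = 1.8001.
Therefore s = 1.8001 × (n + δ) = 1.8001 × 0.117 = 0.2106.

s ≈ 0.211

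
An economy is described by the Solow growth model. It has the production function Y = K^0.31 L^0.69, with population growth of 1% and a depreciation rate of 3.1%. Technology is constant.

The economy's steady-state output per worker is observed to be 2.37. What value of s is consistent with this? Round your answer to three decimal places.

Steady state requires s·f(k) = (n + δ)·k, i.e. s·k^α = (n + δ)·k.
Since y* = [s/(n + δ)]^(α/(1−α)), we have s/(n + δ) = (y*)^((1−α)/α) = 2.37^2.2258 = 6.8252.
Therefore s = 6.8252 × (n + δ) = 6.8252 × 0.041 = 0.2798.

s ≈ 0.280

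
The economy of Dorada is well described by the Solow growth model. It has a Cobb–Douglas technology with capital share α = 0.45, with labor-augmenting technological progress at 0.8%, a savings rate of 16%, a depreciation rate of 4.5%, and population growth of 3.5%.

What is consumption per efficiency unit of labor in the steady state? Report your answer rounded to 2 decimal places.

Steady state requires s·f(k) = (n + g + δ)·k, i.e. s·k^α = (n + g + δ)·k.
Dividing both sides by k: k^(1−α) = s / (n + g + δ).
k^0.55 = 0.16 / (0.035 + 0.008 + 0.045) = 0.16 / 0.088 = 1.8182
k* = 1.8182^(1/0.55) ≈ 2.9653
y* = (k*)^α = 2.9653^0.45 ≈ 1.6309
c* = (1 − s)·y* = (1 − 0.16) × 1.6309 ≈ 1.3700

c* = 1.37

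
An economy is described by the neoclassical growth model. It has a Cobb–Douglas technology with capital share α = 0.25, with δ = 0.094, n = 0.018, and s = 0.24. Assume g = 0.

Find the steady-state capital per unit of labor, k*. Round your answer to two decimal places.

Steady state requires s·f(k) = (n + δ)·k, i.e. s·k^α = (n + δ)·k.
Dividing both sides by k: k^(1−α) = s / (n + δ).
k^0.75 = 0.24 / (0.018 + 0.094) = 0.24 / 0.112 = 2.1429
k* = 2.1429^(1/0.75) ≈ 2.7627

k* ≈ 2.76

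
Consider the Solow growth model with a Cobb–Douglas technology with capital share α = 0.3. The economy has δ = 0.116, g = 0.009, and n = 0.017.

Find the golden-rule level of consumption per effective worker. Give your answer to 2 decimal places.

At the golden rule, f'(k) = n + g + δ, so α·k^(α−1) = n + g + δ and k_gold = (α/(n + g + δ))^(1/(1−α)).
k_gold = (0.3/0.142)^(1/0.7) = 2.1127^1.4286 ≈ 2.9111
c_gold = f(k_gold) − (n + g + δ)·k_gold = 1.3779 − 0.142×2.9111 ≈ 0.9645

c_gold ≈ 0.96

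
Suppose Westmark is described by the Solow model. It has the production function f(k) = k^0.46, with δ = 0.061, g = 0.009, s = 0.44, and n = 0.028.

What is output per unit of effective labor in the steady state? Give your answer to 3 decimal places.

y* ≈ 3.594

In steady state, investment equals break-even investment: s·k^α = (n + g + δ)·k.
Rearranging, k^(1−α) = s / (n + g + δ).
k^0.54 = 0.44 / (0.028 + 0.009 + 0.061) = 0.44 / 0.098 = 4.4898
k* = 4.4898^(1/0.54) ≈ 16.1372
y* = (k*)^α = 16.1372^0.46 ≈ 3.5942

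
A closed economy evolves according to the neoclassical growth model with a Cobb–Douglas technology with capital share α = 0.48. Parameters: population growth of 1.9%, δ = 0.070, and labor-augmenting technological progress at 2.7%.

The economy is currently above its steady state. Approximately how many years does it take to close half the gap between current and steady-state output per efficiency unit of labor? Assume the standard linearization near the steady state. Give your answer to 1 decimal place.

half-life ≈ 11.5 years

Near the steady state the convergence rate is λ = (1 − α)(n + g + δ).
λ = (1 − 0.48) × 0.116 = 0.52 × 0.116 = 0.06032
Half-life = ln 2 / λ = 0.6931 / 0.06032 ≈ 11.49 years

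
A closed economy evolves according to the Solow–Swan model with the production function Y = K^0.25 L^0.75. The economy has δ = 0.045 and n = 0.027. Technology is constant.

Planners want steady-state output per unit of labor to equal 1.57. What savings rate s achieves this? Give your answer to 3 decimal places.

s ≈ 0.279

In steady state, investment equals break-even investment: s·k^α = (n + δ)·k.
Since y* = [s/(n + δ)]^(α/(1−α)), we have s/(n + δ) = (y*)^((1−α)/α) = 1.57^3 = 3.8699.
Therefore s = 3.8699 × (n + δ) = 3.8699 × 0.072 = 0.2786.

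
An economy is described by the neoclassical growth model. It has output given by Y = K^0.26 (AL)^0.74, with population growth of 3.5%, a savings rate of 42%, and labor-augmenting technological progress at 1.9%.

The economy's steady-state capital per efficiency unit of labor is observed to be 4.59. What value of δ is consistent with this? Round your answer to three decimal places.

In steady state, investment equals break-even investment: s·k^α = (n + g + δ)·k.
So s / (n + g + δ) = (k*)^(1−α) = 4.59^0.74 = 3.0885.
Therefore n + g + δ = s / 3.0885 = 0.42 / 3.0885 = 0.1360, so δ = 0.1360 − 0.054 = 0.0820.

δ ≈ 0.082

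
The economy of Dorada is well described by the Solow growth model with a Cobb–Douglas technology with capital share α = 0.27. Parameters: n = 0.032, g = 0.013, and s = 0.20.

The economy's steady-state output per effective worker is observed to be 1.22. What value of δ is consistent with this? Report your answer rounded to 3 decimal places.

δ ≈ 0.072

At the steady state, Δk = 0, so s·k^α = (n + g + δ)·k.
Since y* = [s/(n + g + δ)]^(α/(1−α)), we have s/(n + g + δ) = (y*)^((1−α)/α) = 1.22^2.7037 = 1.7119.
Therefore n + g + δ = s / 1.7119 = 0.20 / 1.7119 = 0.1168, so δ = 0.1168 − 0.045 = 0.0718.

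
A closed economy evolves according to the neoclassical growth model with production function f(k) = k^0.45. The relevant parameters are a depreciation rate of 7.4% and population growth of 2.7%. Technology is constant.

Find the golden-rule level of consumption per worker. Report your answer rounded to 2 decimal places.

c_gold ≈ 1.87

At the golden rule, f'(k) = n + δ, so α·k^(α−1) = n + δ and k_gold = (α/(n + δ))^(1/(1−α)).
k_gold = (0.45/0.101)^(1/0.55) = 4.4554^1.8182 ≈ 15.1288
c_gold = f(k_gold) − (n + δ)·k_gold = 3.3956 − 0.101×15.1288 ≈ 1.8676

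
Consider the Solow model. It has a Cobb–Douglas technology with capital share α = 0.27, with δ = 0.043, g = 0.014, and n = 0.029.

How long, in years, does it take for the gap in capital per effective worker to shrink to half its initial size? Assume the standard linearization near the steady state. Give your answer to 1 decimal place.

Near the steady state the convergence rate is λ = (1 − α)(n + g + δ).
λ = (1 − 0.27) × 0.086 = 0.73 × 0.086 = 0.06278
Half-life = ln 2 / λ = 0.6931 / 0.06278 ≈ 11.04 years

about 11.0 years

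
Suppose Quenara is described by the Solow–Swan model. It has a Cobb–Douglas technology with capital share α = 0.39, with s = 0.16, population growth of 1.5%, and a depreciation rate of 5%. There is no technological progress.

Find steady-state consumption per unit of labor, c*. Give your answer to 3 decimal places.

c* ≈ 1.494

Steady state requires s·f(k) = (n + δ)·k, i.e. s·k^α = (n + δ)·k.
Rearranging, k^(1−α) = s / (n + δ).
k^0.61 = 0.16 / (0.015 + 0.050) = 0.16 / 0.065 = 2.4615
k* = 2.4615^(1/0.61) ≈ 4.3784
y* = (k*)^α = 4.3784^0.39 ≈ 1.7787
c* = (1 − s)·y* = (1 − 0.16) × 1.7787 ≈ 1.4941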